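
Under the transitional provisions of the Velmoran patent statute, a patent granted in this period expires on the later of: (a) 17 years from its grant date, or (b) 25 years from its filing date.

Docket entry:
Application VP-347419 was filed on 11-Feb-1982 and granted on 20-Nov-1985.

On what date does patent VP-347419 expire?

(a) grant + 17 years → 20 November 2002.
(b) filing + 25 years → 11 February 2007.
Later of the two: 11 February 2007.

February 11, 2007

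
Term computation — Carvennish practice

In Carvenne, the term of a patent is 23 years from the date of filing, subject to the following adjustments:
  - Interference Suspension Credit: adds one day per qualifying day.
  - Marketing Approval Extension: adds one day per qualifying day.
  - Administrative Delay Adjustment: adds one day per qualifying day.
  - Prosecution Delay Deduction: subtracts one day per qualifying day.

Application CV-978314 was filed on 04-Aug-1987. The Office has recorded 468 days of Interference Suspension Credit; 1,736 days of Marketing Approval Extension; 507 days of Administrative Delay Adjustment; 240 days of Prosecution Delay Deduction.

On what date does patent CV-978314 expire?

2017-05-10

Base term: filing date + 23 years → 4 August 2010.
Interference Suspension Credit: +468 days → 15 November 2011.
Marketing Approval Extension: +1736 days → 16 August 2016.
Administrative Delay Adjustment: +507 days → 5 January 2018.
Prosecution Delay Deduction: −240 days → 10 May 2017.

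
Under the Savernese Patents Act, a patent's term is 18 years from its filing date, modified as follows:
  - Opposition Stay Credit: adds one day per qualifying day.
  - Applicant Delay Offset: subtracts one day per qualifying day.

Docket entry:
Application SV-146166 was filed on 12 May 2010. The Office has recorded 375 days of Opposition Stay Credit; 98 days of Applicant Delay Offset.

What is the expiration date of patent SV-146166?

February 13, 2029

Base term: filing date + 18 years → 12 May 2028.
Opposition Stay Credit: +375 days → 22 May 2029.
Applicant Delay Offset: −98 days → 13 February 2029.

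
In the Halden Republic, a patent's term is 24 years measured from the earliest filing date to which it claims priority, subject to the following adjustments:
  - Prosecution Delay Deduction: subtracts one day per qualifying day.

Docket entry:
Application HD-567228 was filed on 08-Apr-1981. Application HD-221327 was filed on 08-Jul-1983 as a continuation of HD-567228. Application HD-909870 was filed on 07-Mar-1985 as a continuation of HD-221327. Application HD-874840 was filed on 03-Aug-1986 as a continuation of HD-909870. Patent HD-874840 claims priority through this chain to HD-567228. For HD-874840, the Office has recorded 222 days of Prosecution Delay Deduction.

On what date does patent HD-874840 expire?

August 29, 2004

Earliest priority filing: 8 April 1981.
Base term: 8 April 1981 + 24 years → 8 April 2005.
Prosecution Delay Deduction: −222 days → 29 August 2004.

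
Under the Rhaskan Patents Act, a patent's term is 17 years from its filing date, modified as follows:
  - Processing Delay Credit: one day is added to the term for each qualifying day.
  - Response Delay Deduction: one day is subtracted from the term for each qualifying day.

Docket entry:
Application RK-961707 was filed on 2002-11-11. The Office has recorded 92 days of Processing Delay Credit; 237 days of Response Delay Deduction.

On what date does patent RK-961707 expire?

Base term: filing date + 17 years → 11 November 2019.
Processing Delay Credit: +92 days → 11 February 2020.
Response Delay Deduction: −237 days → 19 June 2019.

June 19, 2019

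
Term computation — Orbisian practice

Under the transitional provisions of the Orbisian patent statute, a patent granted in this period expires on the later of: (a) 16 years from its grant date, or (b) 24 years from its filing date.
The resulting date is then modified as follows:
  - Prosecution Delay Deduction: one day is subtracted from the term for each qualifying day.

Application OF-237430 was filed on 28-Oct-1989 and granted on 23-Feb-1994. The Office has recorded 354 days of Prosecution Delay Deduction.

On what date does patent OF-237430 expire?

(a) grant + 16 years → 23 February 2010.
(b) filing + 24 years → 28 October 2013.
Later of the two: 28 October 2013.
Prosecution Delay Deduction: −354 days → 8 November 2012.

November 8, 2012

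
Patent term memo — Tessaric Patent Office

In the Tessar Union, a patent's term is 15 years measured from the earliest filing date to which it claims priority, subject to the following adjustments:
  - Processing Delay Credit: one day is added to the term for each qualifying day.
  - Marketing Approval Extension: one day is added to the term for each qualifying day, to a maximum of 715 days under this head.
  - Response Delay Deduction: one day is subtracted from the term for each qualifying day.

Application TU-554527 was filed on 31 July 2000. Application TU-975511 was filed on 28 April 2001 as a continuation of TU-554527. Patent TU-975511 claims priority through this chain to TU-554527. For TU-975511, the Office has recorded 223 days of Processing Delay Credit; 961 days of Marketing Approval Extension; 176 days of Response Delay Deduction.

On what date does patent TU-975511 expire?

Earliest priority filing: 31 July 2000.
Base term: 31 July 2000 + 15 years → 31 July 2015.
Processing Delay Credit: +223 days → 10 March 2016.
Marketing Approval Extension: 961 days claimed exceeds the 715-day cap, so +715 days → 23 February 2018.
Response Delay Deduction: −176 days → 31 August 2017.

2017-08-31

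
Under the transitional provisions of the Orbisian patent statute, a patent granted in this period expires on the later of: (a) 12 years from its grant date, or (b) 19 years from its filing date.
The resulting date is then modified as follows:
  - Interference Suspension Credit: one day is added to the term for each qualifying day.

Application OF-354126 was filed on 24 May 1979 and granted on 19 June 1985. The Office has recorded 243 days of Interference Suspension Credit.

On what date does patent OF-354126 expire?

(a) grant + 12 years → 19 June 1997.
(b) filing + 19 years → 24 May 1998.
Later of the two: 24 May 1998.
Interference Suspension Credit: +243 days → 22 January 1999.

January 22, 1999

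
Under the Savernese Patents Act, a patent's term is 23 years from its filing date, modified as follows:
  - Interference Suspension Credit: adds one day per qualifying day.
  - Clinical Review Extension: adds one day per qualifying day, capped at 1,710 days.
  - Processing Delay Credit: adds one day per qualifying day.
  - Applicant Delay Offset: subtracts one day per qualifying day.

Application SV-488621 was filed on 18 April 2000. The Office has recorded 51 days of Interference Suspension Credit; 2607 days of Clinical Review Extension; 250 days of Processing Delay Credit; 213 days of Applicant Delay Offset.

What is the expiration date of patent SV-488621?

2028-03-20

Base term: filing date + 23 years → 18 April 2023.
Interference Suspension Credit: +51 days → 8 June 2023.
Clinical Review Extension: 2607 days claimed exceeds the 1710-day cap, so +1710 days → 12 February 2028.
Processing Delay Credit: +250 days → 19 October 2028.
Applicant Delay Offset: −213 days → 20 March 2028.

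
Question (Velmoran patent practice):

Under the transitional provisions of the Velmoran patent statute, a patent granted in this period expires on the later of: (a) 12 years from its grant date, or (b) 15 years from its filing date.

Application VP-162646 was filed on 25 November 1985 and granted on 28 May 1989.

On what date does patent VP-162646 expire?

(a) grant + 12 years → 28 May 2001.
(b) filing + 15 years → 25 November 2000.
Later of the two: 28 May 2001.

May 28, 2001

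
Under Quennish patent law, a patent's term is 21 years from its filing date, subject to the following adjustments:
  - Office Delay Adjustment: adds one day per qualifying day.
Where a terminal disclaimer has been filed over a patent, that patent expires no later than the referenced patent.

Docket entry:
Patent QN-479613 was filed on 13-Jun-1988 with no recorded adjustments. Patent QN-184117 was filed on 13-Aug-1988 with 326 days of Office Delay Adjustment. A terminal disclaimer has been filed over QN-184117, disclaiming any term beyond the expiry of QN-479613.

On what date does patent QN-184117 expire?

June 13, 2009

Natural term of QN-184117:
  Base: filing + 21 years → 13 August 2009.
  Office Delay Adjustment: +326 days → 5 July 2010.
Expiry of referenced patent QN-479613:
  Base: filing + 21 years → 13 June 2009.
Terminal disclaimer: QN-184117 expires on the earlier of 5 July 2010 and 13 June 2009.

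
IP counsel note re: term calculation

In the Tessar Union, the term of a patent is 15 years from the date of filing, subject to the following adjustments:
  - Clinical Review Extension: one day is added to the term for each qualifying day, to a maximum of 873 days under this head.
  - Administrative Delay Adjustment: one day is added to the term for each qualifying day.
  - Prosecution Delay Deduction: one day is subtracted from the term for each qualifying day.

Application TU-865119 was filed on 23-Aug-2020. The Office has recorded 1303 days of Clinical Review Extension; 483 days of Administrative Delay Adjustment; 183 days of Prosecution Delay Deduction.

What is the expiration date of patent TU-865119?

Base term: filing date + 15 years → 23 August 2035.
Clinical Review Extension: 1303 days claimed exceeds the 873-day cap, so +873 days → 12 January 2038.
Administrative Delay Adjustment: +483 days → 10 May 2039.
Prosecution Delay Deduction: −183 days → 8 November 2038.

November 8, 2038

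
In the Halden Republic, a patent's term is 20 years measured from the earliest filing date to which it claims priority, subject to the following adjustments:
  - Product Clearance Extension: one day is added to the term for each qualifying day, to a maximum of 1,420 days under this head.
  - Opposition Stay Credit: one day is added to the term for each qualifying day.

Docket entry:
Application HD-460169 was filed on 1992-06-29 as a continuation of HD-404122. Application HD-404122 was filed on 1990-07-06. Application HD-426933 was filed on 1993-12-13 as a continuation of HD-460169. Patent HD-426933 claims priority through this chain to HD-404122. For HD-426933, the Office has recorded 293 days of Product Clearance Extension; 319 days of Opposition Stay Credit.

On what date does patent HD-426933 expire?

March 9, 2012

Earliest priority filing: 6 July 1990.
Base term: 6 July 1990 + 20 years → 6 July 2010.
Product Clearance Extension: 293 days (within the 1420-day cap) → +293 days → 25 April 2011.
Opposition Stay Credit: +319 days → 9 March 2012.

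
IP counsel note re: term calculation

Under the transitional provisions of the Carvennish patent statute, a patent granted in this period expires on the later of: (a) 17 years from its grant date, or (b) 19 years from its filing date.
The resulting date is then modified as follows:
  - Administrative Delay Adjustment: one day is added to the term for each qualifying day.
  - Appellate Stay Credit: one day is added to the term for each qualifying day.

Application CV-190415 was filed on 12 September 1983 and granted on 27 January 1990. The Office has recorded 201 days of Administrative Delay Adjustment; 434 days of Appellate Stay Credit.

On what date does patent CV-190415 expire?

(a) grant + 17 years → 27 January 2007.
(b) filing + 19 years → 12 September 2002.
Later of the two: 27 January 2007.
Administrative Delay Adjustment: +201 days → 16 August 2007.
Appellate Stay Credit: +434 days → 23 October 2008.

October 23, 2008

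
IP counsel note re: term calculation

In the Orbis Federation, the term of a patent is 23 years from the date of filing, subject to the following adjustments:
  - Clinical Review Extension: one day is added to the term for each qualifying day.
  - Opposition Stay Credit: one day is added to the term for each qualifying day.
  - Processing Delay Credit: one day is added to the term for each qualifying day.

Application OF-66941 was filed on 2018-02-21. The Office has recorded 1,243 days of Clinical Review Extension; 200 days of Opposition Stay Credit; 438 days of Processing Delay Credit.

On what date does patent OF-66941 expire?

April 17, 2046

Base term: filing date + 23 years → 21 February 2041.
Clinical Review Extension: +1243 days → 18 July 2044.
Opposition Stay Credit: +200 days → 3 February 2045.
Processing Delay Credit: +438 days → 17 April 2046.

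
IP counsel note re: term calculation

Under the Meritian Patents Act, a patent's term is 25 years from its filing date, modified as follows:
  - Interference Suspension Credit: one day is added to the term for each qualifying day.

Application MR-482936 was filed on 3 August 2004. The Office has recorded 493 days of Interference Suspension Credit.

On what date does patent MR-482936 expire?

Base term: filing date + 25 years → 3 August 2029.
Interference Suspension Credit: +493 days → 9 December 2030.

December 9, 2030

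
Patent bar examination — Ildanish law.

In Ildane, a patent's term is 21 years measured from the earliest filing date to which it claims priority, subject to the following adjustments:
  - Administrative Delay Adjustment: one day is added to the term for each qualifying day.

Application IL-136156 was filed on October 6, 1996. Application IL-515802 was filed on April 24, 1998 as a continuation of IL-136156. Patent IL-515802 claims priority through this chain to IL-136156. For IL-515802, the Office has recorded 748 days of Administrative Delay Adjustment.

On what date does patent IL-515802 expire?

Earliest priority filing: 6 October 1996.
Base term: 6 October 1996 + 21 years → 6 October 2017.
Administrative Delay Adjustment: +748 days → 24 October 2019.

October 24, 2019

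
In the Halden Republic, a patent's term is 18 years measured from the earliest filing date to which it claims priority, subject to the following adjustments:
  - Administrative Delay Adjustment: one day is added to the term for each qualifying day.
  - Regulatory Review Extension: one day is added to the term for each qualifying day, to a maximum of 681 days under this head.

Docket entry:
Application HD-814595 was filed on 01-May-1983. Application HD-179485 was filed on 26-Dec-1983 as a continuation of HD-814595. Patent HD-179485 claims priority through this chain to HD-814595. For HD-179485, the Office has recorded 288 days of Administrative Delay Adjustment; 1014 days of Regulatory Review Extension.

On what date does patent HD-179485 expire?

December 26, 2003

Earliest priority filing: 1 May 1983.
Base term: 1 May 1983 + 18 years → 1 May 2001.
Administrative Delay Adjustment: +288 days → 13 February 2002.
Regulatory Review Extension: 1014 days claimed exceeds the 681-day cap, so +681 days → 26 December 2003.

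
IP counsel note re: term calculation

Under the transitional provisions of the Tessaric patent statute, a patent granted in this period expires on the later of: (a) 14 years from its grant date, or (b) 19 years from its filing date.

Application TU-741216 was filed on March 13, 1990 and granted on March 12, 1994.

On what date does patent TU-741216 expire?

March 13, 2009

(a) grant + 14 years → 12 March 2008.
(b) filing + 19 years → 13 March 2009.
Later of the two: 13 March 2009.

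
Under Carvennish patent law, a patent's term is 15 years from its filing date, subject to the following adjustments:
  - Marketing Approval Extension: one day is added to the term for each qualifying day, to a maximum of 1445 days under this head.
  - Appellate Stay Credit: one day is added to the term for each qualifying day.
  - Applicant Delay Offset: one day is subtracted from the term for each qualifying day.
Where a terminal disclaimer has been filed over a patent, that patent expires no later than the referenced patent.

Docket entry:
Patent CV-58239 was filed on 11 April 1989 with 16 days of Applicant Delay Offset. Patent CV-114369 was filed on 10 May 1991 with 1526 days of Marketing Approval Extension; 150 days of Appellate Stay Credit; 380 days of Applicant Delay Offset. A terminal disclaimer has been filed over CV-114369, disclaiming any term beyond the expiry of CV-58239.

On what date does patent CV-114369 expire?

2004-03-26

Natural term of CV-114369:
  Base: filing + 15 years → 10 May 2006.
  Marketing Approval Extension: 1526 days claimed exceeds the 1445-day cap, so +1445 days → 24 April 2010.
  Appellate Stay Credit: +150 days → 21 September 2010.
  Applicant Delay Offset: −380 days → 6 September 2009.
Expiry of referenced patent CV-58239:
  Base: filing + 15 years → 11 April 2004.
  Applicant Delay Offset: −16 days → 26 March 2004.
Terminal disclaimer: CV-114369 expires on the earlier of 6 September 2009 and 26 March 2004.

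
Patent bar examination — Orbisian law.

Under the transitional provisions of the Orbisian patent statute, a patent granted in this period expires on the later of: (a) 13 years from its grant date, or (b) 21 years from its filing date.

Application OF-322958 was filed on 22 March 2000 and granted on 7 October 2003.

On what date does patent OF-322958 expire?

March 22, 2021

(a) grant + 13 years → 7 October 2016.
(b) filing + 21 years → 22 March 2021.
Later of the two: 22 March 2021.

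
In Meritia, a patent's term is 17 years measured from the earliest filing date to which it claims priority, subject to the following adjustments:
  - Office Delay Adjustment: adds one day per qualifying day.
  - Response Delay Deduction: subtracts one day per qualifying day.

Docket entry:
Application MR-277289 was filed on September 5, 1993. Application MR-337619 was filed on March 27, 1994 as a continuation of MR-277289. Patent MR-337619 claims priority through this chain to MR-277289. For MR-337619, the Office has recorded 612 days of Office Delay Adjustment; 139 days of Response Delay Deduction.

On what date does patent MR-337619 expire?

Earliest priority filing: 5 September 1993.
Base term: 5 September 1993 + 17 years → 5 September 2010.
Office Delay Adjustment: +612 days → 9 May 2012.
Response Delay Deduction: −139 days → 22 December 2011.

2011-12-22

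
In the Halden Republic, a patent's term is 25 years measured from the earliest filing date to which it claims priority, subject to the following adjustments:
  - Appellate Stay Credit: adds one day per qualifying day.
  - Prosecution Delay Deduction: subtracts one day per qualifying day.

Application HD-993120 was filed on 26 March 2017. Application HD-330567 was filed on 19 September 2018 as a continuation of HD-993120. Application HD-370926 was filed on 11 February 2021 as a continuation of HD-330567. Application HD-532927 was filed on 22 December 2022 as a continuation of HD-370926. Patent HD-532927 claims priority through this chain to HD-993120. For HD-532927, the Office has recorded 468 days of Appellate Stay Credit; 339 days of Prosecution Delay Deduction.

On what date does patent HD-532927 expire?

2042-08-02

Earliest priority filing: 26 March 2017.
Base term: 26 March 2017 + 25 years → 26 March 2042.
Appellate Stay Credit: +468 days → 7 July 2043.
Prosecution Delay Deduction: −339 days → 2 August 2042.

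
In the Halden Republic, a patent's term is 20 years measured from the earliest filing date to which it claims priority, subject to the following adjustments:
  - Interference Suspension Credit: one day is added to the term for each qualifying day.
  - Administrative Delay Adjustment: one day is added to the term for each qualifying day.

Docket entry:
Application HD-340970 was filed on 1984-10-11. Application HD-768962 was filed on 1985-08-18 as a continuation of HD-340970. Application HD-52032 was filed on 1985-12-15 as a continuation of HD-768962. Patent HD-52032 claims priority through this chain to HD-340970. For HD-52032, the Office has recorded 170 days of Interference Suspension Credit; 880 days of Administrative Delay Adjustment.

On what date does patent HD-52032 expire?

Earliest priority filing: 11 October 1984.
Base term: 11 October 1984 + 20 years → 11 October 2004.
Interference Suspension Credit: +170 days → 30 March 2005.
Administrative Delay Adjustment: +880 days → 27 August 2007.

2007-08-27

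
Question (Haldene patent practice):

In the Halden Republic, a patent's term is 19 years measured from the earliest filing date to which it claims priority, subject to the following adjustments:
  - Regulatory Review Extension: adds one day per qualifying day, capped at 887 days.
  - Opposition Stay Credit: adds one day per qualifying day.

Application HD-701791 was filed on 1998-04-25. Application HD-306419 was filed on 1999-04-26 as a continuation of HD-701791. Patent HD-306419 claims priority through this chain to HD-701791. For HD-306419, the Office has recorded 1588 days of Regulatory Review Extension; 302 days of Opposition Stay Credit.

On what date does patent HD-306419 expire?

July 27, 2020

Earliest priority filing: 25 April 1998.
Base term: 25 April 1998 + 19 years → 25 April 2017.
Regulatory Review Extension: 1588 days claimed exceeds the 887-day cap, so +887 days → 29 September 2019.
Opposition Stay Credit: +302 days → 27 July 2020.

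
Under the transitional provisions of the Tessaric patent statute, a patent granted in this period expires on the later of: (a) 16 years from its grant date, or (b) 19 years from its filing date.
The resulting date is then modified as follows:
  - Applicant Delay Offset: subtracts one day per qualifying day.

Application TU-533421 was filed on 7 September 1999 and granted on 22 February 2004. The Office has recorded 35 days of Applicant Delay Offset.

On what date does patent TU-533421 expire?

(a) grant + 16 years → 22 February 2020.
(b) filing + 19 years → 7 September 2018.
Later of the two: 22 February 2020.
Applicant Delay Offset: −35 days → 18 January 2020.

January 18, 2020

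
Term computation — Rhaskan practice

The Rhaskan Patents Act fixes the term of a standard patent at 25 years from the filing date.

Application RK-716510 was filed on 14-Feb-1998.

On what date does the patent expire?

2023-02-14

Filing date + 25 years → 14 February 2023.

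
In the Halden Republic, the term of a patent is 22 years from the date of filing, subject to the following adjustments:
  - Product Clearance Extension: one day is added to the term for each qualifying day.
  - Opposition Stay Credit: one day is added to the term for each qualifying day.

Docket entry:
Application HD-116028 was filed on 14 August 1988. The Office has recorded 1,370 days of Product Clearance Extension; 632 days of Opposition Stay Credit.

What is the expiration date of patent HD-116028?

Base term: filing date + 22 years → 14 August 2010.
Product Clearance Extension: +1370 days → 15 May 2014.
Opposition Stay Credit: +632 days → 6 February 2016.

February 6, 2016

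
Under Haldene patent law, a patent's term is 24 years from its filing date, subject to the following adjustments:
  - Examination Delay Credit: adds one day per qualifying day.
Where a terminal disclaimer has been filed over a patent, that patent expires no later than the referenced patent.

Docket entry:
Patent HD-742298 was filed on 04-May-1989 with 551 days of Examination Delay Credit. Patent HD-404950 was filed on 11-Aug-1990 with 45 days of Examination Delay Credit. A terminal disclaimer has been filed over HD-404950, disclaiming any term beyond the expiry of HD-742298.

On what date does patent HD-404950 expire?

September 25, 2014

Natural term of HD-404950:
  Base: filing + 24 years → 11 August 2014.
  Examination Delay Credit: +45 days → 25 September 2014.
Expiry of referenced patent HD-742298:
  Base: filing + 24 years → 4 May 2013.
  Examination Delay Credit: +551 days → 6 November 2014.
Terminal disclaimer: HD-404950 expires on the earlier of 25 September 2014 and 6 November 2014.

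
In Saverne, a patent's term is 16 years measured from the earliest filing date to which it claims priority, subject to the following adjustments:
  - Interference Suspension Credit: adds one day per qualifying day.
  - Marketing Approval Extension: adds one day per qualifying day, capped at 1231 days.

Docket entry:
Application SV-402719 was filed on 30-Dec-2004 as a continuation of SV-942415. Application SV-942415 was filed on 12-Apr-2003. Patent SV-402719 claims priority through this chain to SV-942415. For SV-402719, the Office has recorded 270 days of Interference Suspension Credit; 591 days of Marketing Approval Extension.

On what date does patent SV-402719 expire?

2021-08-20

Earliest priority filing: 12 April 2003.
Base term: 12 April 2003 + 16 years → 12 April 2019.
Interference Suspension Credit: +270 days → 7 January 2020.
Marketing Approval Extension: 591 days (within the 1231-day cap) → +591 days → 20 August 2021.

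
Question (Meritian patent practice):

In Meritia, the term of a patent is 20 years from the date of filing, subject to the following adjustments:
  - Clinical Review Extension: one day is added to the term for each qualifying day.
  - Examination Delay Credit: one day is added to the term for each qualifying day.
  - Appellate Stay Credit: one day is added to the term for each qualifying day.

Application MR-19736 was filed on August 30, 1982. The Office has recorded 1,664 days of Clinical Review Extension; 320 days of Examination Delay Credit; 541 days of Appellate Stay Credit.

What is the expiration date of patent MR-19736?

Base term: filing date + 20 years → 30 August 2002.
Clinical Review Extension: +1664 days → 21 March 2007.
Examination Delay Credit: +320 days → 4 February 2008.
Appellate Stay Credit: +541 days → 29 July 2009.

2009-07-29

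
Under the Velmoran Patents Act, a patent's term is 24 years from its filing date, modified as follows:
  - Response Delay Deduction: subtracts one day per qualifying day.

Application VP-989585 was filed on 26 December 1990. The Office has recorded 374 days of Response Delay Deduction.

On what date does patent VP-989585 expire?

December 17, 2013

Base term: filing date + 24 years → 26 December 2014.
Response Delay Deduction: −374 days → 17 December 2013.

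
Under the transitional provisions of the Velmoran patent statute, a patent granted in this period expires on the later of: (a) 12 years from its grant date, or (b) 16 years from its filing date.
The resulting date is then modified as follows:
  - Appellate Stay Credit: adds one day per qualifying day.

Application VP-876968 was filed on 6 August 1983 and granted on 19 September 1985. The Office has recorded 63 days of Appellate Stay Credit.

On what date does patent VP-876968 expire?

(a) grant + 12 years → 19 September 1997.
(b) filing + 16 years → 6 August 1999.
Later of the two: 6 August 1999.
Appellate Stay Credit: +63 days → 8 October 1999.

October 8, 1999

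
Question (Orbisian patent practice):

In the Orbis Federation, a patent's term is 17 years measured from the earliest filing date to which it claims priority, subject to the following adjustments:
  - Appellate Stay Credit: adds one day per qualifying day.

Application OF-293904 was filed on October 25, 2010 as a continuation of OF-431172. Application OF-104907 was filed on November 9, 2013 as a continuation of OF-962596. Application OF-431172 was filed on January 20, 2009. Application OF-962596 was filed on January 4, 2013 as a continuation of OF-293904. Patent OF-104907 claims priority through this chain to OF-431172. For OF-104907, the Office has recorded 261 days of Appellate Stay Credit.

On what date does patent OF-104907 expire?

October 8, 2026

Earliest priority filing: 20 January 2009.
Base term: 20 January 2009 + 17 years → 20 January 2026.
Appellate Stay Credit: +261 days → 8 October 2026.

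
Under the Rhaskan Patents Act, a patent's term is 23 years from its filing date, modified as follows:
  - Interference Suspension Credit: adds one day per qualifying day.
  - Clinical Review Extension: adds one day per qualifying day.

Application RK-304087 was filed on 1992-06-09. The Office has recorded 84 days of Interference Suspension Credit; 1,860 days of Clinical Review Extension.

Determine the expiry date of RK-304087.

Base term: filing date + 23 years → 9 June 2015.
Interference Suspension Credit: +84 days → 1 September 2015.
Clinical Review Extension: +1860 days → 4 October 2020.

October 4, 2020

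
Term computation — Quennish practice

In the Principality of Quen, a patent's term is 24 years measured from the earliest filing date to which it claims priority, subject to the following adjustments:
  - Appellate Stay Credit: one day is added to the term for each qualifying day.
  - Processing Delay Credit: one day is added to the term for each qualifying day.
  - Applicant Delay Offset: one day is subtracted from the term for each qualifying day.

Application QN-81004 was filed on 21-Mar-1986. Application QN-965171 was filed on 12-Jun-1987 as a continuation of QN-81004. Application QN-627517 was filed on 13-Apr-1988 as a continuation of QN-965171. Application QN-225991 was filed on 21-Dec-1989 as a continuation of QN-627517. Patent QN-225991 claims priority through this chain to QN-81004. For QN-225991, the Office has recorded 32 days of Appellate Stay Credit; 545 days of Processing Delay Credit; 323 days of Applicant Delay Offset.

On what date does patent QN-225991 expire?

November 30, 2010

Earliest priority filing: 21 March 1986.
Base term: 21 March 1986 + 24 years → 21 March 2010.
Appellate Stay Credit: +32 days → 22 April 2010.
Processing Delay Credit: +545 days → 19 October 2011.
Applicant Delay Offset: −323 days → 30 November 2010.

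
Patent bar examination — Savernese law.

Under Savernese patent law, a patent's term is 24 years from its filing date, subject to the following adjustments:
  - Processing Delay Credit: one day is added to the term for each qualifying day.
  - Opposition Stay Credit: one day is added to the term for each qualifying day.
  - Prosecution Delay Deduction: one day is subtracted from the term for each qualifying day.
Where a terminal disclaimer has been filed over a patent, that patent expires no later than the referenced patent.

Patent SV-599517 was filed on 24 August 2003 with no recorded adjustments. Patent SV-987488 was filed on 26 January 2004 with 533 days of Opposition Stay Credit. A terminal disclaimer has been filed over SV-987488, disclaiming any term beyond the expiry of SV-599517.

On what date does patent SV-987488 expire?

2027-08-24

Natural term of SV-987488:
  Base: filing + 24 years → 26 January 2028.
  Opposition Stay Credit: +533 days → 12 July 2029.
Expiry of referenced patent SV-599517:
  Base: filing + 24 years → 24 August 2027.
Terminal disclaimer: SV-987488 expires on the earlier of 12 July 2029 and 24 August 2027.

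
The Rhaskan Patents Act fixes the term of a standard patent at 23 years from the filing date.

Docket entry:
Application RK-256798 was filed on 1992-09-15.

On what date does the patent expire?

September 15, 2015

Filing date + 23 years → 15 September 2015.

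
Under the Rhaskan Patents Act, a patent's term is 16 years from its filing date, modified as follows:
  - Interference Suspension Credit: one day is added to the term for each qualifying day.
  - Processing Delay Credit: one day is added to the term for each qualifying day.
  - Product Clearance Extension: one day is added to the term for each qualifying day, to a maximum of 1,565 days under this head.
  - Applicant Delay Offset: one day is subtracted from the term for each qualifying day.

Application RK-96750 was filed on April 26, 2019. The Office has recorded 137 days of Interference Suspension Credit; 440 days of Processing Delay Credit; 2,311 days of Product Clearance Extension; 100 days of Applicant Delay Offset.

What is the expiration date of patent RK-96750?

2040-11-27

Base term: filing date + 16 years → 26 April 2035.
Interference Suspension Credit: +137 days → 10 September 2035.
Processing Delay Credit: +440 days → 23 November 2036.
Product Clearance Extension: 2311 days claimed exceeds the 1565-day cap, so +1565 days → 7 March 2041.
Applicant Delay Offset: −100 days → 27 November 2040.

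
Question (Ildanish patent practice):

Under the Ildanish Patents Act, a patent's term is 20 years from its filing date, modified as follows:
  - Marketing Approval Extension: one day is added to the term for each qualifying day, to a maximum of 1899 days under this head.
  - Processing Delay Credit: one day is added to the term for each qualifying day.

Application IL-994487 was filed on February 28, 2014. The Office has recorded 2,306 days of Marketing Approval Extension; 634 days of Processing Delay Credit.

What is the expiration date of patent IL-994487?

2041-02-04

Base term: filing date + 20 years → 28 February 2034.
Marketing Approval Extension: 2306 days claimed exceeds the 1899-day cap, so +1899 days → 12 May 2039.
Processing Delay Credit: +634 days → 4 February 2041.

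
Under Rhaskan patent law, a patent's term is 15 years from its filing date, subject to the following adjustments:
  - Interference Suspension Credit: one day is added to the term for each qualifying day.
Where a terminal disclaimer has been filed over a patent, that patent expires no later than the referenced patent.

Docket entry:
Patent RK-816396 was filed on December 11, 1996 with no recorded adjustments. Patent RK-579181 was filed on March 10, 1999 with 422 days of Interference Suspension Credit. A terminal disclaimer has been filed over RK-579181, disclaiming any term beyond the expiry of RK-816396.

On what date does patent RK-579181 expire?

December 11, 2011

Natural term of RK-579181:
  Base: filing + 15 years → 10 March 2014.
  Interference Suspension Credit: +422 days → 6 May 2015.
Expiry of referenced patent RK-816396:
  Base: filing + 15 years → 11 December 2011.
Terminal disclaimer: RK-579181 expires on the earlier of 6 May 2015 and 11 December 2011.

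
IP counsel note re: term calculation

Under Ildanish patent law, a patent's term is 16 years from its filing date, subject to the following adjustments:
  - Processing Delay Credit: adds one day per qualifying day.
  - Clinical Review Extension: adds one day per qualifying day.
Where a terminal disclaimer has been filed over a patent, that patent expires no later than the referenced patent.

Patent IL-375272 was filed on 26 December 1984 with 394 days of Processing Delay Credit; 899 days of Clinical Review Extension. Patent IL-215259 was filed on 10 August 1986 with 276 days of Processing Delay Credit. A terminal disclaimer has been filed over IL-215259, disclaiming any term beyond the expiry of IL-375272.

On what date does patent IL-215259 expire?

Natural term of IL-215259:
  Base: filing + 16 years → 10 August 2002.
  Processing Delay Credit: +276 days → 13 May 2003.
Expiry of referenced patent IL-375272:
  Base: filing + 16 years → 26 December 2000.
  Processing Delay Credit: +394 days → 24 January 2002.
  Clinical Review Extension: +899 days → 11 July 2004.
Terminal disclaimer: IL-215259 expires on the earlier of 13 May 2003 and 11 July 2004.

2003-05-13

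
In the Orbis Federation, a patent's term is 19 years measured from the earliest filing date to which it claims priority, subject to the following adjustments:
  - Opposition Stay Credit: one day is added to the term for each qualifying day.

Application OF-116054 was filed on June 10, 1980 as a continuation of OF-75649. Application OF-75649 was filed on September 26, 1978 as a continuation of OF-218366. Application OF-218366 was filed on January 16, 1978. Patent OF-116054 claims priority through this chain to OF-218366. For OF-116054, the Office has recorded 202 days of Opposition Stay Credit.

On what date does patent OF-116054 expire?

August 6, 1997

Earliest priority filing: 16 January 1978.
Base term: 16 January 1978 + 19 years → 16 January 1997.
Opposition Stay Credit: +202 days → 6 August 1997.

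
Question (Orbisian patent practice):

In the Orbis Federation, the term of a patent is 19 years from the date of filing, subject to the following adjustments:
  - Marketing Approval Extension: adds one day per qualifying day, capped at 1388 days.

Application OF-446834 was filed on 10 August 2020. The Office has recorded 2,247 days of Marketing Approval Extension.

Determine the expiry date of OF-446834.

May 29, 2043

Base term: filing date + 19 years → 10 August 2039.
Marketing Approval Extension: 2247 days claimed exceeds the 1388-day cap, so +1388 days → 29 May 2043.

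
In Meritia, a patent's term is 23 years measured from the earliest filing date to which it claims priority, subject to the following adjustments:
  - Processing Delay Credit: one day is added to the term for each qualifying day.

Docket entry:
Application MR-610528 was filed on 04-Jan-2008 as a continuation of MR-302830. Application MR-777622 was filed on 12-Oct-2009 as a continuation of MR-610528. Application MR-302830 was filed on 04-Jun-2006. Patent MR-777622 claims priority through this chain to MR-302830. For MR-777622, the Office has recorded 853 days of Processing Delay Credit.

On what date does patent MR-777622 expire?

2031-10-05

Earliest priority filing: 4 June 2006.
Base term: 4 June 2006 + 23 years → 4 June 2029.
Processing Delay Credit: +853 days → 5 October 2031.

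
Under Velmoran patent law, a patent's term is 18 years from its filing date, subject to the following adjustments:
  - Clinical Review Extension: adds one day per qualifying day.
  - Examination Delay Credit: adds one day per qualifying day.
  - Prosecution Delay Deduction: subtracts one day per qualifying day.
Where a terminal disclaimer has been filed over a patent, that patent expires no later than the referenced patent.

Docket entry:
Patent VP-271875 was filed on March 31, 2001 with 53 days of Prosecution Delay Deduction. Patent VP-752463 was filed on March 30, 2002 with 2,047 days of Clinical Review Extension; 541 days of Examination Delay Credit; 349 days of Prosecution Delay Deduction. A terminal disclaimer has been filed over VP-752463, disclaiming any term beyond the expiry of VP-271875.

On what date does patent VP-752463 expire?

Natural term of VP-752463:
  Base: filing + 18 years → 30 March 2020.
  Clinical Review Extension: +2047 days → 6 November 2025.
  Examination Delay Credit: +541 days → 1 May 2027.
  Prosecution Delay Deduction: −349 days → 17 May 2026.
Expiry of referenced patent VP-271875:
  Base: filing + 18 years → 31 March 2019.
  Prosecution Delay Deduction: −53 days → 6 February 2019.
Terminal disclaimer: VP-752463 expires on the earlier of 17 May 2026 and 6 February 2019.

February 6, 2019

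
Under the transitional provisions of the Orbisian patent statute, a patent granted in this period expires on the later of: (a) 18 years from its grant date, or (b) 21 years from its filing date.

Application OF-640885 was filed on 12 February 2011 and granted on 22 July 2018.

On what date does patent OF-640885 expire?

(a) grant + 18 years → 22 July 2036.
(b) filing + 21 years → 12 February 2032.
Later of the two: 22 July 2036.

July 22, 2036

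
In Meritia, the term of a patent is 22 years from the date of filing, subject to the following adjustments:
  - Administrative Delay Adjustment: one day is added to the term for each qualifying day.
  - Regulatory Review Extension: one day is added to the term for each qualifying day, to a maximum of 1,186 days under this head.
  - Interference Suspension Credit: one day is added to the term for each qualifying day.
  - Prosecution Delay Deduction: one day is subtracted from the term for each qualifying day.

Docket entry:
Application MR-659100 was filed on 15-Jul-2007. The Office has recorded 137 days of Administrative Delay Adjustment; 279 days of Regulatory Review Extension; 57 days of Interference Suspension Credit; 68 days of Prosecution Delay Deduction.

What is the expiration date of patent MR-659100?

Base term: filing date + 22 years → 15 July 2029.
Administrative Delay Adjustment: +137 days → 29 November 2029.
Regulatory Review Extension: 279 days (within the 1186-day cap) → +279 days → 4 September 2030.
Interference Suspension Credit: +57 days → 31 October 2030.
Prosecution Delay Deduction: −68 days → 24 August 2030.

2030-08-24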